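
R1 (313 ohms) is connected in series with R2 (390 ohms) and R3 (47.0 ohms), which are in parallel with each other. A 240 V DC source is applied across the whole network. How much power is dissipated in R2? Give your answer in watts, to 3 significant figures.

Reduce the parallel pair to R_p first; the network is then a simple series string.
R_p = (390×47.0)/(390+47.0) = 41.95 Ω
R_total = 313 + 41.95 = 354.9 Ω
I = V / R_total = 240 / 354.9 = 0.6762 A
Voltage across the parallel pair: V_p = I × R_p = 0.6762 × 41.95 = 28.36 V
R2 sees V_p directly, so P = V_p² / R2.
P_R2 = (28.36)² / 390 = 2.063 W

2.06 W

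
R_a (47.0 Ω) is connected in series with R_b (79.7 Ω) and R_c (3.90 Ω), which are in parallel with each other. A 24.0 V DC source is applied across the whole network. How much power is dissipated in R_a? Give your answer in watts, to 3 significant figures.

Collapse R_b‖R_c to a single equivalent, reducing the network to two series elements.
R_p = (79.7×3.90)/(79.7+3.90) = 3.718 Ω
R_total = 47.0 + 3.718 = 50.72 Ω
I = V / R_total = 24.0 / 50.72 = 0.4732 A
R_a is in the main series path, so its power is I²R_a.
P_R_a = (0.4732)² × 47.0 = 10.52 W

10.5 W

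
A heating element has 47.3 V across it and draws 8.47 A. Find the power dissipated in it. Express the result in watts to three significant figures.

401 W

Since both terminal voltage and current are stated, P = V I gives the power in one step.
P = 47.3 V × 8.470 A = 400.6 W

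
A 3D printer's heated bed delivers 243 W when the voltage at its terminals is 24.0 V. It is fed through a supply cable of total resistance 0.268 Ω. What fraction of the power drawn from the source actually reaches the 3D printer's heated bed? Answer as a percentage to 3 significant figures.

I = P / V = 243 / 24.0 = 10.12 A through the supply cable.
P_line = I² R_line = (10.12)² × 0.268 = 27.47 W
P_source = P_load + P_line = 243.0 + 27.47 = 270.5 W
η = P_load / P_source = 243.0 / 270.5 = 0.8984

89.8 %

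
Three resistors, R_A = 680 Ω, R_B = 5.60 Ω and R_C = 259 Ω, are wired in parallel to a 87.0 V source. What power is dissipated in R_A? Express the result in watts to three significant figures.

Each parallel branch sees the full supply voltage, so P = V²/R applies directly to the target branch.
P_R_A = V² / R_A = (87.0)² / 680 Ω = 11.13 W

11.1 W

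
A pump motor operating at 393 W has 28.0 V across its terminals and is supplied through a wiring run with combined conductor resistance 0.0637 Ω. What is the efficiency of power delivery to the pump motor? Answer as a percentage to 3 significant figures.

I = P / V = 393 / 28.0 = 14.04 A through the wiring run.
P_line = I² R_line = (14.04)² × 0.0637 = 12.55 W
P_source = P_load + P_line = 393.0 + 12.55 = 405.5 W
η = P_load / P_source = 393.0 / 405.5 = 0.9691

96.9 %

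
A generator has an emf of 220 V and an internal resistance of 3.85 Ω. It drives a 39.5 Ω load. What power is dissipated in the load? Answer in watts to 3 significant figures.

The internal resistance and the load are in series, so the same I flows through both; get I from ε/(r+R), then I²R for the load.
I = ε / (r + R) = 220 / (3.85 + 39.5) = 5.075 A
P_load = I² R = (5.075)² × 39.5 = 1017 W

1020 W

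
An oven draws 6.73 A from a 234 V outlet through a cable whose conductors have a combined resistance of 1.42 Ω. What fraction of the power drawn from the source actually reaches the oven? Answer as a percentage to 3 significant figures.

95.9 %

The cable carries the full 6.73 A.
P_line = I² R_line = (6.730)² × 1.42 = 64.32 W
P_source = V I = 234 × 6.730 = 1575 W; P_load = 1511 W
η = P_load / P_source = 1511 / 1575 = 0.9592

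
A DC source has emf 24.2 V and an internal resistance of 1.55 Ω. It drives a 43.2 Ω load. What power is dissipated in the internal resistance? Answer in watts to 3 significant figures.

Internal loss is I²r, with I set by the total series resistance r+R.
I = ε / (r + R) = 24.2 / (1.55 + 43.2) = 0.5408 A
P_int = I² r = (0.5408)² × 1.55 = 0.4533 W

0.453 W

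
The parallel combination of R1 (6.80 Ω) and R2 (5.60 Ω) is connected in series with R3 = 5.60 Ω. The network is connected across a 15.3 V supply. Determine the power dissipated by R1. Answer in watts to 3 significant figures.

4.32 W

Combine R1 and R2 into their parallel equivalent first, reducing the network to two series resistors.
R_p = (6.80×5.60)/(6.80+5.60) = 3.071 Ω
R_total = R_p + 5.60 = 3.071 + 5.60 = 8.671 Ω
I = V / R_total = 15.3 / 8.671 = 1.765 A
Voltage across the parallel pair: V_p = I × R_p = 1.765 × 3.071 = 5.419 V
R1 sits across V_p; its power is V_p²/R.
P_R1 = (5.419)² / 6.80 = 4.318 W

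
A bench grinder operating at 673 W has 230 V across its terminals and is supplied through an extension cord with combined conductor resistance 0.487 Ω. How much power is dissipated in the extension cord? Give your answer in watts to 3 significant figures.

4.17 W

The extension cord and load are in series, so the same current flows in both; the loss is I²R_line.
I = P / V = 673 / 230 = 2.926 A through the extension cord.
P_line = I² R_line = (2.926)² × 0.487 = 4.170 W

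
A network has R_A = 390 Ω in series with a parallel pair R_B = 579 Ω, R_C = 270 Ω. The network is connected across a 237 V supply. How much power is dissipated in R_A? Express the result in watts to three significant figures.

Collapse R_B‖R_C to a single equivalent, reducing the network to two series elements.
R_p = (579×270)/(579+270) = 184.1 Ω
R_total = 390 + 184.1 = 574.1 Ω
I = V / R_total = 237 / 574.1 = 0.4128 A
R_A carries the full series current, so P = I²R.
P_R_A = (0.4128)² × 390 = 66.46 W

66.5 W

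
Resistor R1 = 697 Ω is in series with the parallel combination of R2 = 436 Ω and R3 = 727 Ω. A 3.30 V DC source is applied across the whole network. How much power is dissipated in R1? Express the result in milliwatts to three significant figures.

Collapse R2‖R3 to a single equivalent, reducing the network to two series elements.
R_p = (436×727)/(436+727) = 272.5 Ω
R_total = 697 + 272.5 = 969.5 Ω
I = V / R_total = 3.30 / 969.5 = 0.003404 A
R1 carries the full series current, so P = I²R.
P_R1 = (0.003404)² × 697 = 0.008075 W

8.07 mW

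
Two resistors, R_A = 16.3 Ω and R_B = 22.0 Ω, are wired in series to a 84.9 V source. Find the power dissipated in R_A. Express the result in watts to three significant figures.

Series elements share the same current, so find I first, then use P = I²R.
R_total = 16.3 + 22.0 = 38.30 Ω
I = V / R_total = 84.9 / 38.30 = 2.217 A
P_R_A = I² × R_A = (2.217)² × 16.3 = 80.10 W

80.1 W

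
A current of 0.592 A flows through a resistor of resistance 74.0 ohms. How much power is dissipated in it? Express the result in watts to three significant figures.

25.9 W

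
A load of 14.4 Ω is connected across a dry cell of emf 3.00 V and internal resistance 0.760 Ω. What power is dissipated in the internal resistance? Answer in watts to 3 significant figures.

0.0298 W

The internal resistance carries the same current as the load; P_int = I²r.
I = ε / (r + R) = 3.00 / (0.760 + 14.4) = 0.1979 A
P_int = I² r = (0.1979)² × 0.760 = 0.02976 W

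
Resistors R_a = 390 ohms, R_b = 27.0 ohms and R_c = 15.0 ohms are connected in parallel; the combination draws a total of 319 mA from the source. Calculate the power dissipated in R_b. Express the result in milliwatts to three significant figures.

Only the total current is stated, so first find the parallel equivalent to get the voltage across the combination.
1/R_eq = 1/390 + 1/27.0 + 1/15.0 ⇒ R_eq = 9.410 Ω
V = I_total × R_eq = 0.3190 × 9.410 = 3.002 V
P_R_b = V² / R_b = (3.002)² / 27.0 = 0.3337 W

334 mW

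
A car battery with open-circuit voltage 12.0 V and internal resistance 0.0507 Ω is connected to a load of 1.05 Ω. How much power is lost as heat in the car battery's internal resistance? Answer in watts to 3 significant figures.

6.03 W

Internal loss is I²r, with I set by the total series resistance r+R.
I = ε / (r + R) = 12.0 / (0.0507 + 1.05) = 10.90 A
P_int = I² r = (10.90)² × 0.0507 = 6.026 W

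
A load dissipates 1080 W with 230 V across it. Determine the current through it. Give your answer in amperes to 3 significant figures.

4.70 A

From P = V I = I²R = V²/R, with the two given quantities we get I = P / V.
I = 1080 / 230 = 4.696 A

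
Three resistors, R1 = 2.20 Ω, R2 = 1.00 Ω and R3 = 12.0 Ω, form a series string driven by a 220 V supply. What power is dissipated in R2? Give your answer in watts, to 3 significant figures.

209 W

Every series element carries the same I. Get I from the total resistance, then P = I² × R2.
R_total = 2.20 + 1.00 + 12.0 = 15.20 Ω
I = V / R_total = 220 / 15.20 = 14.47 A
P_R2 = I² × R2 = (14.47)² × 1.00 = 209.5 W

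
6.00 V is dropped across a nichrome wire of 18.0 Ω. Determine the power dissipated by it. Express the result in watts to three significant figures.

2.00 W

Voltage and resistance are given, so P = V²/R is the one-step route.
P = (6.00 V)² / 18.0 Ω = 2.000 W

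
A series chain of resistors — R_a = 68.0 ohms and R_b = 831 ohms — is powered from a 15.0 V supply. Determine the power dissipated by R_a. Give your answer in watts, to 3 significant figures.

0.0189 W

In a series string the same current flows through every resistor — find that current, then P = I²R for the one we want.
R_total = 68.0 + 831 = 899.0 Ω
I = V / R_total = 15.0 / 899.0 = 0.01669 A
P_R_a = I² × R_a = (0.01669)² × 68.0 = 0.01893 W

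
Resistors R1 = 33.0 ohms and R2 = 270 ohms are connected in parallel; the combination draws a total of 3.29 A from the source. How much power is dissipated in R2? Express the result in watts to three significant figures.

34.7 W

The branches share the same voltage, but only the total current is given — find V from the equivalent resistance first.
1/R_eq = 1/33.0 + 1/270 ⇒ R_eq = 29.41 Ω
V = I_total × R_eq = 3.290 × 29.41 = 96.75 V
P_R2 = V² / R2 = (96.75)² / 270 = 34.67 W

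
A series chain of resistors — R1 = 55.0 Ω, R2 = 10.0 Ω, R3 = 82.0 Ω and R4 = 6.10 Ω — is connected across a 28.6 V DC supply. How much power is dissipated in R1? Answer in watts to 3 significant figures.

Since the resistors are in series they all carry the loop current I = V/R_total; the power in any one is I²R.
R_total = 55.0 + 10.0 + 82.0 + 6.10 = 153.1 Ω
I = V / R_total = 28.6 / 153.1 = 0.1868 A
P_R1 = I² × R1 = (0.1868)² × 55.0 = 1.919 W

1.92 W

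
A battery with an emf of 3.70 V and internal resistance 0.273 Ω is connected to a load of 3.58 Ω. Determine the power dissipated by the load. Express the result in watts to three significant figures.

3.30 W

The internal resistance and the load are in series, so the same I flows through both; get I from ε/(r+R), then I²R for the load.
I = ε / (r + R) = 3.70 / (0.273 + 3.58) = 0.9603 A
P_load = I² R = (0.9603)² × 3.58 = 3.301 W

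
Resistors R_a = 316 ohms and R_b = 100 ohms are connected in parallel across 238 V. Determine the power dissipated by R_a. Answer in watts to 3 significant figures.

179 W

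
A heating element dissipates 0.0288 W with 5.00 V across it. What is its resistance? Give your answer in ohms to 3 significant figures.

868 Ω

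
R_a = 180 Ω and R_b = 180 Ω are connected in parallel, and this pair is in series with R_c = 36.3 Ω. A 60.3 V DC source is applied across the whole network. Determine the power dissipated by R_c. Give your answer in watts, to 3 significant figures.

8.27 W

Reduce the parallel combination to a single R_p; the circuit then becomes R_p in series with the remaining resistor.
R_p = (180×180)/(180+180) = 90.00 Ω
R_total = R_p + 36.3 = 90.00 + 36.3 = 126.3 Ω
I = V / R_total = 60.3 / 126.3 = 0.4774 A
R_c carries the full series current, so P = I²R.
P_R_c = (0.4774)² × 36.3 = 8.274 W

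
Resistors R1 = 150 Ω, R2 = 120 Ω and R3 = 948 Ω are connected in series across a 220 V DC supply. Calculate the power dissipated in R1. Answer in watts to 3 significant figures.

Every series element carries the same I. Get I from the total resistance, then P = I² × R1.
R_total = 150 + 120 + 948 = 1218 Ω
I = V / R_total = 220 / 1218 = 0.1806 A
P_R1 = I² × R1 = (0.1806)² × 150 = 4.894 W

4.89 W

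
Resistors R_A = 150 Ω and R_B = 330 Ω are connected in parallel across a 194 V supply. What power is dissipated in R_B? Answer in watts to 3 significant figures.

114 W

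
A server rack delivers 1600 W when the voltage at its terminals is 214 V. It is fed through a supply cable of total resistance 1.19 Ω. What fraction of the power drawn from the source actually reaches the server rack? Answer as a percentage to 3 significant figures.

I = P / V = 1600 / 214 = 7.477 A through the supply cable.
P_line = I² R_line = (7.477)² × 1.19 = 66.52 W
P_source = P_load + P_line = 1600 + 66.52 = 1667 W
η = P_load / P_source = 1600 / 1667 = 0.9601

96.0 %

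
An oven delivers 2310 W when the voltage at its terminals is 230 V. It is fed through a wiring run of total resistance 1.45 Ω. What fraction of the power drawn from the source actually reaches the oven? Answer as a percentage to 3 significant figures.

I = P / V = 2310 / 230 = 10.04 A through the wiring run.
P_line = I² R_line = (10.04)² × 1.45 = 146.3 W
P_source = P_load + P_line = 2310 + 146.3 = 2456 W
η = P_load / P_source = 2310 / 2456 = 0.9405

94.0 %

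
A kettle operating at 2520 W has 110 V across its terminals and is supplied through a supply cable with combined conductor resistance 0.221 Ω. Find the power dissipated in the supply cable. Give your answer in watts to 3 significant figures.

The supply cable and load are in series, so the same current flows in both; the loss is I²R_line.
I = P / V = 2520 / 110 = 22.91 A through the supply cable.
P_line = I² R_line = (22.91)² × 0.221 = 116.0 W

116 W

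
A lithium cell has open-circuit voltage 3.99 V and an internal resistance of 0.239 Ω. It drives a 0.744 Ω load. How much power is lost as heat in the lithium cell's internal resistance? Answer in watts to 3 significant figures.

Internal loss is I²r, with I set by the total series resistance r+R.
I = ε / (r + R) = 3.99 / (0.239 + 0.744) = 4.059 A
P_int = I² r = (4.059)² × 0.239 = 3.938 W

3.94 W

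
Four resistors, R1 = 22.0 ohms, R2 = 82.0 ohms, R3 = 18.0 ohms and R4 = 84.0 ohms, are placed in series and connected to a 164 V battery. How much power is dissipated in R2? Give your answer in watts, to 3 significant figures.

52.0 W

Since the resistors are in series they all carry the loop current I = V/R_total; the power in any one is I²R.
R_total = 22.0 + 82.0 + 18.0 + 84.0 = 206.0 Ω
I = V / R_total = 164 / 206.0 = 0.7961 A
P_R2 = I² × R2 = (0.7961)² × 82.0 = 51.97 W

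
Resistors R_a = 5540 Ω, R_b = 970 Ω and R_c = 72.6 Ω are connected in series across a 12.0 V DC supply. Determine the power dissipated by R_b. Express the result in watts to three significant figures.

0.00322 W

In a series string the same current flows through every resistor — find that current, then P = I²R for the one we want.
R_total = 5540 + 970 + 72.6 = 6583 Ω
I = V / R_total = 12.0 / 6583 = 0.001823 A
P_R_b = I² × R_b = (0.001823)² × 970 = 0.003224 W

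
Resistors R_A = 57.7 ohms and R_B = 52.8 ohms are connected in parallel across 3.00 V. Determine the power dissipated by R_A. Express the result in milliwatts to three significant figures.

156 mW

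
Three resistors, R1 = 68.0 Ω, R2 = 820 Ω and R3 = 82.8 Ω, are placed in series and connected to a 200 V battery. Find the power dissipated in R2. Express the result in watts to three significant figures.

34.8 W

Series elements share the same current, so find I first, then use P = I²R.
R_total = 68.0 + 820 + 82.8 = 970.8 Ω
I = V / R_total = 200 / 970.8 = 0.2060 A
P_R2 = I² × R2 = (0.2060)² × 820 = 34.80 W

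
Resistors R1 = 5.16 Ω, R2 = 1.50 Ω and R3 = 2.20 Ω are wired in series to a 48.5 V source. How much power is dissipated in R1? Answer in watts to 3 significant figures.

Since the resistors are in series they all carry the loop current I = V/R_total; the power in any one is I²R.
R_total = 5.16 + 1.50 + 2.20 = 8.860 Ω
I = V / R_total = 48.5 / 8.860 = 5.474 A
P_R1 = I² × R1 = (5.474)² × 5.16 = 154.6 W

155 W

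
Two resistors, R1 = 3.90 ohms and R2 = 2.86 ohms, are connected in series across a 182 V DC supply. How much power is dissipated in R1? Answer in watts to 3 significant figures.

2830 W

In a series string the same current flows through every resistor — find that current, then P = I²R for the one we want.
R_total = 3.90 + 2.86 = 6.760 Ω
I = V / R_total = 182 / 6.760 = 26.92 A
P_R1 = I² × R1 = (26.92)² × 3.90 = 2827 W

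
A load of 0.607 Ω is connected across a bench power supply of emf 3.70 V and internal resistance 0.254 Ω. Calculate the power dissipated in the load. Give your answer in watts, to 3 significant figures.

The internal resistance and the load are in series, so the same I flows through both; get I from ε/(r+R), then I²R for the load.
I = ε / (r + R) = 3.70 / (0.254 + 0.607) = 4.297 A
P_load = I² R = (4.297)² × 0.607 = 11.21 W

11.2 W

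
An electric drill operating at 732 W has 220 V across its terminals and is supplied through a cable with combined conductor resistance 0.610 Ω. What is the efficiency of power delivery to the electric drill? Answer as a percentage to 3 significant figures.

I = P / V = 732 / 220 = 3.327 A through the cable.
P_line = I² R_line = (3.327)² × 0.610 = 6.753 W
P_source = P_load + P_line = 732.0 + 6.753 = 738.8 W
η = P_load / P_source = 732.0 / 738.8 = 0.9909

99.1 %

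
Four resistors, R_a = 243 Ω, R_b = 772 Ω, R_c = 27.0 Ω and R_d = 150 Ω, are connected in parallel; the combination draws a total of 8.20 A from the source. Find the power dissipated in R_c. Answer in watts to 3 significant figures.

Only the total current is stated, so first find the parallel equivalent to get the voltage across the combination.
1/R_eq = 1/243 + 1/772 + 1/27.0 + 1/150 ⇒ R_eq = 20.36 Ω
V = I_total × R_eq = 8.200 × 20.36 = 167.0 V
P_R_c = V² / R_c = (167.0)² / 27.0 = 1032 W

1030 W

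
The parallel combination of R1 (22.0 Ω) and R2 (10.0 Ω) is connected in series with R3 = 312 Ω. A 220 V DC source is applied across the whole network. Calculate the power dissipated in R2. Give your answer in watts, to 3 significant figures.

Collapse the R1‖R2 pair into one equivalent R_p; then R_p and R3 form a series string.
R_p = (22.0×10.0)/(22.0+10.0) = 6.875 Ω
R_total = R_p + 312 = 6.875 + 312 = 318.9 Ω
I = V / R_total = 220 / 318.9 = 0.6899 A
Voltage across the parallel pair: V_p = I × R_p = 0.6899 × 6.875 = 4.743 V
R2 sits across V_p; its power is V_p²/R.
P_R2 = (4.743)² / 10.0 = 2.250 W

2.25 W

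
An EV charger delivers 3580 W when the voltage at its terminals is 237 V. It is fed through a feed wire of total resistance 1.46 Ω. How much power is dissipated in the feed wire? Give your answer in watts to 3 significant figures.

The feed wire is a series resistance carrying the load current; its dissipation is I²R_line.
I = P / V = 3580 / 237 = 15.11 A through the feed wire.
P_line = I² R_line = (15.11)² × 1.46 = 333.1 W

333 W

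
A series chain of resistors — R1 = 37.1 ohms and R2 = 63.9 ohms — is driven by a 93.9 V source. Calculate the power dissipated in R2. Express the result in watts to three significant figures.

Since the resistors are in series they all carry the loop current I = V/R_total; the power in any one is I²R.
R_total = 37.1 + 63.9 = 101.0 Ω
I = V / R_total = 93.9 / 101.0 = 0.9297 A
P_R2 = I² × R2 = (0.9297)² × 63.9 = 55.23 W

55.2 W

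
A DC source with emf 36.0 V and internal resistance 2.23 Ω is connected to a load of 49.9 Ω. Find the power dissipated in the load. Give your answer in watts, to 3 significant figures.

The internal resistance and the load are in series, so the same I flows through both; get I from ε/(r+R), then I²R for the load.
I = ε / (r + R) = 36.0 / (2.23 + 49.9) = 0.6906 A
P_load = I² R = (0.6906)² × 49.9 = 23.80 W

23.8 W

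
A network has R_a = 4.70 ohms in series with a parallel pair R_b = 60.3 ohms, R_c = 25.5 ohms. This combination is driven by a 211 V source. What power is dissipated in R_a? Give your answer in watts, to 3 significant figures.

409 W

Reduce the parallel pair to R_p first; the network is then a simple series string.
R_p = (60.3×25.5)/(60.3+25.5) = 17.92 Ω
R_total = 4.70 + 17.92 = 22.62 Ω
I = V / R_total = 211 / 22.62 = 9.327 A
R_a is in the main series path, so its power is I²R_a.
P_R_a = (9.327)² × 4.70 = 408.9 W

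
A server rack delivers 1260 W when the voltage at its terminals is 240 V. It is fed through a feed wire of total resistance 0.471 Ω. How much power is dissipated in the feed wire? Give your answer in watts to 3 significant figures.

Only the current and the line resistance are needed for the I²R loss.
I = P / V = 1260 / 240 = 5.250 A through the feed wire.
P_line = I² R_line = (5.250)² × 0.471 = 12.98 W

13.0 W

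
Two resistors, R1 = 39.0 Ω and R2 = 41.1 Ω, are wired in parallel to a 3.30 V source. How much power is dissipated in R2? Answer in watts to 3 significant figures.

0.265 W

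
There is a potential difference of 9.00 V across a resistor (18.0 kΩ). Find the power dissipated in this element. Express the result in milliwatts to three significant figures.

Voltage and resistance are given, so P = V²/R is the one-step route.
P = (9.00 V)² / 18000 Ω = 0.004500 W

4.50 mW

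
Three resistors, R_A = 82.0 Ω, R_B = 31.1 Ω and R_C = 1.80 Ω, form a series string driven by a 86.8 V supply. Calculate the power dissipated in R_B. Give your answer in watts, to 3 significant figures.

Every series element carries the same I. Get I from the total resistance, then P = I² × R_B.
R_total = 82.0 + 31.1 + 1.80 = 114.9 Ω
I = V / R_total = 86.8 / 114.9 = 0.7554 A
P_R_B = I² × R_B = (0.7554)² × 31.1 = 17.75 W

17.7 W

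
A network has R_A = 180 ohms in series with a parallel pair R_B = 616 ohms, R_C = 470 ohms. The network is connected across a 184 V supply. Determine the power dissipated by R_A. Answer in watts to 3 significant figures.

30.6 W

Reduce the parallel pair to R_p first; the network is then a simple series string.
R_p = (616×470)/(616+470) = 266.6 Ω
R_total = 180 + 266.6 = 446.6 Ω
I = V / R_total = 184 / 446.6 = 0.4120 A
R_A carries the full series current, so P = I²R.
P_R_A = (0.4120)² × 180 = 30.56 W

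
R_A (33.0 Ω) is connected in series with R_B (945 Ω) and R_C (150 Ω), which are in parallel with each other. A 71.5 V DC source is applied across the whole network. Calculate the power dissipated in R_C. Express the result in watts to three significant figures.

Reduce the parallel pair to R_p first; the network is then a simple series string.
R_p = (945×150)/(945+150) = 129.5 Ω
R_total = 33.0 + 129.5 = 162.5 Ω
I = V / R_total = 71.5 / 162.5 = 0.4401 A
Voltage across the parallel pair: V_p = I × R_p = 0.4401 × 129.5 = 56.98 V
R_C sees V_p directly, so P = V_p² / R_C.
P_R_C = (56.98)² / 150 = 21.64 W

21.6 W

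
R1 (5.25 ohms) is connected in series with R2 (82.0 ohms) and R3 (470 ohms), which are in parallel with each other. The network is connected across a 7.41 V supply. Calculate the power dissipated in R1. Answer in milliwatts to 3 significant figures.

51.2 mW

Replace R2 and R3 with their parallel equivalent so the circuit becomes R1 in series with R_p.
R_p = (82.0×470)/(82.0+470) = 69.82 Ω
R_total = 5.25 + 69.82 = 75.07 Ω
I = V / R_total = 7.41 / 75.07 = 0.09871 A
All the current flows through R1; use P = I²R.
P_R1 = (0.09871)² × 5.25 = 0.05115 W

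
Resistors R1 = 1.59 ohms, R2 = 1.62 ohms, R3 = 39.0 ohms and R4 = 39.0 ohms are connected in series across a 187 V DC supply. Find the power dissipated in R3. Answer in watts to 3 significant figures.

207 W

Series elements share the same current, so find I first, then use P = I²R.
R_total = 1.59 + 1.62 + 39.0 + 39.0 = 81.21 Ω
I = V / R_total = 187 / 81.21 = 2.303 A
P_R3 = I² × R3 = (2.303)² × 39.0 = 206.8 W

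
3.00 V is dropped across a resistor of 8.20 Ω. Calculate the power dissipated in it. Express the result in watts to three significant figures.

Voltage and resistance are given, so P = V²/R is the one-step route.
P = (3.00 V)² / 8.20 Ω = 1.098 W

1.10 W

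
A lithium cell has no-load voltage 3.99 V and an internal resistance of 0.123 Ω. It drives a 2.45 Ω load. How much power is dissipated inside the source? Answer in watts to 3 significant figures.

0.296 W

Internal loss is I²r, with I set by the total series resistance r+R.
I = ε / (r + R) = 3.99 / (0.123 + 2.45) = 1.551 A
P_int = I² r = (1.551)² × 0.123 = 0.2958 W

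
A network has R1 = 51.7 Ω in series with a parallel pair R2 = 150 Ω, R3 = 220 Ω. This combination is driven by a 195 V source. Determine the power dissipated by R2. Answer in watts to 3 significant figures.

102 W

First combine the parallel branches into one equivalent R_p, then R1 + R_p is a series pair.
R_p = (150×220)/(150+220) = 89.19 Ω
R_total = 51.7 + 89.19 = 140.9 Ω
I = V / R_total = 195 / 140.9 = 1.384 A
Voltage across the parallel pair: V_p = I × R_p = 1.384 × 89.19 = 123.4 V
R2 sees V_p directly, so P = V_p² / R2.
P_R2 = (123.4)² / 150 = 101.6 W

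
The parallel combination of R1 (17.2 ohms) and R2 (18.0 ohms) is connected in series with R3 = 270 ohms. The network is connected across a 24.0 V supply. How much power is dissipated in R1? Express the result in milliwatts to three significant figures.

Combine R1 and R2 into their parallel equivalent first, reducing the network to two series resistors.
R_p = (17.2×18.0)/(17.2+18.0) = 8.795 Ω
R_total = R_p + 270 = 8.795 + 270 = 278.8 Ω
I = V / R_total = 24.0 / 278.8 = 0.08608 A
Voltage across the parallel pair: V_p = I × R_p = 0.08608 × 8.795 = 0.7572 V
R1 has V_p across it, so P = V_p²/R1.
P_R1 = (0.7572)² / 17.2 = 0.03333 W

33.3 mW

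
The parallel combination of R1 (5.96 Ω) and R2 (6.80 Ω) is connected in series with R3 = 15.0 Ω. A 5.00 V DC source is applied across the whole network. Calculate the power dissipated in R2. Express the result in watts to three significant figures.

First find R_p for the parallel pair, then treat R_p + R3 as a series loop.
R_p = (5.96×6.80)/(5.96+6.80) = 3.176 Ω
R_total = R_p + 15.0 = 3.176 + 15.0 = 18.18 Ω
I = V / R_total = 5.00 / 18.18 = 0.2751 A
Voltage across the parallel pair: V_p = I × R_p = 0.2751 × 3.176 = 0.8737 V
Use P = V²/R for R2 with V = V_p.
P_R2 = (0.8737)² / 6.80 = 0.1123 W

0.112 W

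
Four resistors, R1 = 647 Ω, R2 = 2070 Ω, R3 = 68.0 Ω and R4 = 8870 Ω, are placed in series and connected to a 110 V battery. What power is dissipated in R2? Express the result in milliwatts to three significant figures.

184 mW

Every series element carries the same I. Get I from the total resistance, then P = I² × R2.
R_total = 647 + 2070 + 68.0 + 8870 = 11660 Ω
I = V / R_total = 110 / 11660 = 0.009438 A
P_R2 = I² × R2 = (0.009438)² × 2070 = 0.1844 W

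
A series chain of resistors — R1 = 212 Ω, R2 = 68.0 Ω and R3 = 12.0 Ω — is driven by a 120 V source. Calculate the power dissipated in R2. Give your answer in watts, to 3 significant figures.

11.5 W

Every series element carries the same I. Get I from the total resistance, then P = I² × R2.
R_total = 212 + 68.0 + 12.0 = 292.0 Ω
I = V / R_total = 120 / 292.0 = 0.4110 A
P_R2 = I² × R2 = (0.4110)² × 68.0 = 11.48 W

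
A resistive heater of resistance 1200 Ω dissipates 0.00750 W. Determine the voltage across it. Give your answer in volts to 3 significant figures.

3.00 V

Rearranging the power relation for the two known quantities gives V = √(P R).
V = √(0.00750 × 1200) = 3.000 V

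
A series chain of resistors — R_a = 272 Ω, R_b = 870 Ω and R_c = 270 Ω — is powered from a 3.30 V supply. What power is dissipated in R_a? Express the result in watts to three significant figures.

0.00149 W

Series elements share the same current, so find I first, then use P = I²R.
R_total = 272 + 870 + 270 = 1412 Ω
I = V / R_total = 3.30 / 1412 = 0.002337 A
P_R_a = I² × R_a = (0.002337)² × 272 = 0.001486 W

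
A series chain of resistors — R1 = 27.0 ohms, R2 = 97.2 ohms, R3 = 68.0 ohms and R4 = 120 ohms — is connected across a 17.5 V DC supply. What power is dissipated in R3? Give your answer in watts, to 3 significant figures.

Every series element carries the same I. Get I from the total resistance, then P = I² × R3.
R_total = 27.0 + 97.2 + 68.0 + 120 = 312.2 Ω
I = V / R_total = 17.5 / 312.2 = 0.05605 A
P_R3 = I² × R3 = (0.05605)² × 68.0 = 0.2137 W

0.214 W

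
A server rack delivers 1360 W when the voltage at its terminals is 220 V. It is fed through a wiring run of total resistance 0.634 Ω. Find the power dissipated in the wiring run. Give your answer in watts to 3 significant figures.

24.2 W

Line loss is just I²R for the cable — we know both I and R_line directly.
I = P / V = 1360 / 220 = 6.182 A through the wiring run.
P_line = I² R_line = (6.182)² × 0.634 = 24.23 W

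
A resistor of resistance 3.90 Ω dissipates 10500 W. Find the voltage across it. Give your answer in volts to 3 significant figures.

202 V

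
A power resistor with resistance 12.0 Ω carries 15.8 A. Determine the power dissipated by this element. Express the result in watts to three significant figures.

Current and resistance are given, so P = I²R is the direct form.
P = (15.80 A)² × 12.0 Ω = 2996 W

3000 W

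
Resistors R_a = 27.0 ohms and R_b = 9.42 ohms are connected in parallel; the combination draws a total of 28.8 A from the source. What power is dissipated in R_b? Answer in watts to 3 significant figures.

4290 W

Only the total current is stated, so first find the parallel equivalent to get the voltage across the combination.
1/R_eq = 1/27.0 + 1/9.42 ⇒ R_eq = 6.984 Ω
V = I_total × R_eq = 28.80 × 6.984 = 201.1 V
P_R_b = V² / R_b = (201.1)² / 9.42 = 4294 W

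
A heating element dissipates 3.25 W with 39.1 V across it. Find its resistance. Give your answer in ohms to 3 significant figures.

The two known quantities fix the third via R = V² / P.
R = (39.1)² / 3.25 = 470.4 Ω

470 Ω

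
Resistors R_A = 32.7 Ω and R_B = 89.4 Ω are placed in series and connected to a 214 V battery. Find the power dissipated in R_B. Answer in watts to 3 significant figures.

275 W

Since the resistors are in series they all carry the loop current I = V/R_total; the power in any one is I²R.
R_total = 32.7 + 89.4 = 122.1 Ω
I = V / R_total = 214 / 122.1 = 1.753 A
P_R_B = I² × R_B = (1.753)² × 89.4 = 274.6 W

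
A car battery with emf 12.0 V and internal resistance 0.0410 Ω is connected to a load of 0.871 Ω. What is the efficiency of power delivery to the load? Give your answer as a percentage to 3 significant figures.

95.5 %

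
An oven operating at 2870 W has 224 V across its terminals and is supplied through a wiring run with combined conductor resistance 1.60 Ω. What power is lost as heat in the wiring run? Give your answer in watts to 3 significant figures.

Only the current and the line resistance are needed for the I²R loss.
I = P / V = 2870 / 224 = 12.81 A through the wiring run.
P_line = I² R_line = (12.81)² × 1.60 = 262.7 W

263 W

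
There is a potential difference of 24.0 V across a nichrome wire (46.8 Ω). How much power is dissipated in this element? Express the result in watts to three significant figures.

V and R are stated; P = V²/R avoids computing the current.
P = (24.0 V)² / 46.8 Ω = 12.31 W

12.3 W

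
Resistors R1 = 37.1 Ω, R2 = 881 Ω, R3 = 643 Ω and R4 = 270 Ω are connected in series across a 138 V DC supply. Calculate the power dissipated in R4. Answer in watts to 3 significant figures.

Since the resistors are in series they all carry the loop current I = V/R_total; the power in any one is I²R.
R_total = 37.1 + 881 + 643 + 270 = 1831 Ω
I = V / R_total = 138 / 1831 = 0.07536 A
P_R4 = I² × R4 = (0.07536)² × 270 = 1.534 W

1.53 W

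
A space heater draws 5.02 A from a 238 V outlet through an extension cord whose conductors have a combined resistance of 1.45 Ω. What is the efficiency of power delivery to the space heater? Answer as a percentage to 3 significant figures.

96.9 %

The extension cord carries the full 5.02 A.
P_line = I² R_line = (5.020)² × 1.45 = 36.54 W
P_source = V I = 238 × 5.020 = 1195 W; P_load = 1158 W
η = P_load / P_source = 1158 / 1195 = 0.9694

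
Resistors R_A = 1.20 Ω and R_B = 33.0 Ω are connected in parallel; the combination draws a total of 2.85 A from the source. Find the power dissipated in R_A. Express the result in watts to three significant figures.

We need the common branch voltage; get it from I_total × R_eq, then P = V²/R for the branch.
1/R_eq = 1/1.20 + 1/33.0 ⇒ R_eq = 1.158 Ω
V = I_total × R_eq = 2.850 × 1.158 = 3.300 V
P_R_A = V² / R_A = (3.300)² / 1.20 = 9.075 W

9.08 W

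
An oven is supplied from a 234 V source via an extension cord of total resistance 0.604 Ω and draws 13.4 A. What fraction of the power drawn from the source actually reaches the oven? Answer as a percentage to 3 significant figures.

The extension cord carries the full 13.4 A.
P_line = I² R_line = (13.40)² × 0.604 = 108.5 W
P_source = V I = 234 × 13.40 = 3136 W; P_load = 3027 W
η = P_load / P_source = 3027 / 3136 = 0.9654

96.5 %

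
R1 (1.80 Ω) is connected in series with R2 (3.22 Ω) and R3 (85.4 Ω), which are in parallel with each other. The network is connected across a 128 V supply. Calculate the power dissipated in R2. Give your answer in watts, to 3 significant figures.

Collapse R2‖R3 to a single equivalent, reducing the network to two series elements.
R_p = (3.22×85.4)/(3.22+85.4) = 3.103 Ω
R_total = 1.80 + 3.103 = 4.903 Ω
I = V / R_total = 128 / 4.903 = 26.11 A
Voltage across the parallel pair: V_p = I × R_p = 26.11 × 3.103 = 81.01 V
R2 sees V_p directly, so P = V_p² / R2.
P_R2 = (81.01)² / 3.22 = 2038 W

2040 W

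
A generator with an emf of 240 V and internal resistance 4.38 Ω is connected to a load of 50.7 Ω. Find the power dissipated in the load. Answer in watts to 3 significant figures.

Find the circuit current first, then P = I²R for the load (series elements share I).
I = ε / (r + R) = 240 / (4.38 + 50.7) = 4.357 A
P_load = I² R = (4.357)² × 50.7 = 962.6 W

963 W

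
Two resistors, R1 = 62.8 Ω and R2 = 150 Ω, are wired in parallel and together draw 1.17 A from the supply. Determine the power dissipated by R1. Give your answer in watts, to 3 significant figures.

42.7 W

We need the common branch voltage; get it from I_total × R_eq, then P = V²/R for the branch.
1/R_eq = 1/62.8 + 1/150 ⇒ R_eq = 44.27 Ω
V = I_total × R_eq = 1.170 × 44.27 = 51.79 V
P_R1 = V² / R1 = (51.79)² / 62.8 = 42.71 W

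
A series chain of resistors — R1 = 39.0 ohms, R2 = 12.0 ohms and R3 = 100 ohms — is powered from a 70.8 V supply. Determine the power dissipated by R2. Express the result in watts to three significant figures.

2.64 W

Every series element carries the same I. Get I from the total resistance, then P = I² × R2.
R_total = 39.0 + 12.0 + 100 = 151.0 Ω
I = V / R_total = 70.8 / 151.0 = 0.4689 A
P_R2 = I² × R2 = (0.4689)² × 12.0 = 2.638 W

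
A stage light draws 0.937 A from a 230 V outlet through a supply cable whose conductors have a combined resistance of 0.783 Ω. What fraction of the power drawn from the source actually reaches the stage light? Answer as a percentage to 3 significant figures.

The supply cable carries the full 0.937 A.
P_line = I² R_line = (0.9370)² × 0.783 = 0.6874 W
P_source = V I = 230 × 0.9370 = 215.5 W; P_load = 214.8 W
η = P_load / P_source = 214.8 / 215.5 = 0.9968

99.7 %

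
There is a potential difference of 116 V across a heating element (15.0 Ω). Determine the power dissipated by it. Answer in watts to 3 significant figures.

Voltage and resistance are given, so P = V²/R is the one-step route.
P = (116 V)² / 15.0 Ω = 897.1 W

897 W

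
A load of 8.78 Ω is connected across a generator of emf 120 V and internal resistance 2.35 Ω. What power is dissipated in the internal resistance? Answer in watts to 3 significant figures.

r is in series with the load, so it carries the full circuit current — the loss in it is I²r.
I = ε / (r + R) = 120 / (2.35 + 8.78) = 10.78 A
P_int = I² r = (10.78)² × 2.35 = 273.2 W

273 W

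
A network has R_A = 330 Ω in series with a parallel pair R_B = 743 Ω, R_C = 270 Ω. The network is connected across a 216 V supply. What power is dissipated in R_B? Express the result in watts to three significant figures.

8.83 W

First combine the parallel branches into one equivalent R_p, then R_A + R_p is a series pair.
R_p = (743×270)/(743+270) = 198.0 Ω
R_total = 330 + 198.0 = 528.0 Ω
I = V / R_total = 216 / 528.0 = 0.4091 A
Voltage across the parallel pair: V_p = I × R_p = 0.4091 × 198.0 = 81.01 V
R_B sees V_p directly, so P = V_p² / R_B.
P_R_B = (81.01)² / 743 = 8.832 W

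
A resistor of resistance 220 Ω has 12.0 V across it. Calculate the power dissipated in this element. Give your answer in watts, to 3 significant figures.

0.655 W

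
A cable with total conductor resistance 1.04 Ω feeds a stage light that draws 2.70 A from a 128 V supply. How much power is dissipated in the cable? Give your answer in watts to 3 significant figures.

7.58 W

The cable is a series resistance carrying the load current; its dissipation is I²R_line.
The cable carries the full 2.70 A.
P_line = I² R_line = (2.700)² × 1.04 = 7.582 W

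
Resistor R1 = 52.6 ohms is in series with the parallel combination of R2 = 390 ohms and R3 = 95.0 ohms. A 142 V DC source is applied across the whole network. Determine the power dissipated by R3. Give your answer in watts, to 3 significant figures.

Reduce the parallel pair to R_p first; the network is then a simple series string.
R_p = (390×95.0)/(390+95.0) = 76.39 Ω
R_total = 52.6 + 76.39 = 129.0 Ω
I = V / R_total = 142 / 129.0 = 1.101 A
Voltage across the parallel pair: V_p = I × R_p = 1.101 × 76.39 = 84.10 V
With V_p across R3, its power is V_p²/R3.
P_R3 = (84.10)² / 95.0 = 74.44 W

74.4 W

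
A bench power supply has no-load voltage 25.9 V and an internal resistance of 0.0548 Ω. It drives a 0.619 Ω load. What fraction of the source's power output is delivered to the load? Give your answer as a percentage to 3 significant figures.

91.9 %

Efficiency is P_load / P_total. With a series r and R sharing the same I, P = I²R for each, so η = R/(R+r).
η = R / (R + r) = 0.619 / (0.619 + 0.0548) = 0.9187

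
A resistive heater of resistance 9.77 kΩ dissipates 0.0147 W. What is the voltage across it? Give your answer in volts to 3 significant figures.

12.0 V

The two known quantities fix the third via V = √(P R).
V = √(0.0147 × 9770) = 11.98 V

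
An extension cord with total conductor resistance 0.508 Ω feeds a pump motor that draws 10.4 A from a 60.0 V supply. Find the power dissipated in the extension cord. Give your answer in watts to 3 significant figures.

54.9 W

The extension cord and load are in series, so the same current flows in both; the loss is I²R_line.
The extension cord carries the full 10.4 A.
P_line = I² R_line = (10.40)² × 0.508 = 54.95 W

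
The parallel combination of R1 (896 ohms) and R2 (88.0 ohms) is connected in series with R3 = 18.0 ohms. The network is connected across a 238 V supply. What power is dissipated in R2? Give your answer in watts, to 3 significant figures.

Reduce the parallel combination to a single R_p; the circuit then becomes R_p in series with the remaining resistor.
R_p = (896×88.0)/(896+88.0) = 80.13 Ω
R_total = R_p + 18.0 = 80.13 + 18.0 = 98.13 Ω
I = V / R_total = 238 / 98.13 = 2.425 A
Voltage across the parallel pair: V_p = I × R_p = 2.425 × 80.13 = 194.3 V
R2 has V_p across it, so P = V_p²/R2.
P_R2 = (194.3)² / 88.0 = 429.2 W

429 W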